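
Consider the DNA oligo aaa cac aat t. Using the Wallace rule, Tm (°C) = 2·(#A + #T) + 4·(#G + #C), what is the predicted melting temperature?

24°C

Base counts: C=2, T=2, A=6, G=0
A+T = 8, G+C = 2
Tm = 2(8) + 4(2) = 16 + 8 = 24°C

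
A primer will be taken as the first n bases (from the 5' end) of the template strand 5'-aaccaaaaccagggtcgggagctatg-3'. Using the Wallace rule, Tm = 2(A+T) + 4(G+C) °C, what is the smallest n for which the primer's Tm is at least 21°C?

n = 9

First 8 bases: AACCAAAA → Tm = 20°C (< 21°C)
First 9 bases: AACCAAAAC → Tm = 24°C (≥ 21°C)
Each additional base adds 2°C (A/T) or 4°C (G/C), so Tm is non-decreasing in n; n = 9 is the first length to reach 21°C.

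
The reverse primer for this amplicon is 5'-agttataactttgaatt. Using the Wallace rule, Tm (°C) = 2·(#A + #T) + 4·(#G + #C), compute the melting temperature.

A=6, T=8, G=2, C=1
A+T = 14, G+C = 3
Tm = 2×14 + 4×3 = 40°C

40°C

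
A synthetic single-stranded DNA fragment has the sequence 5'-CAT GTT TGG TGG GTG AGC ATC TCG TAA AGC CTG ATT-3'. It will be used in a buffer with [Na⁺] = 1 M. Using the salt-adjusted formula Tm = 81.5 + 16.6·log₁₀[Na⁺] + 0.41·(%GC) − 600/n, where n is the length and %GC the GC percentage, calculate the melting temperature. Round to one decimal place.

84.2°C

Length n = 36. T=12, A=7, G=11, C=6
G+C = 17, so %GC = 17/36 × 100 = 47.222%
Salt term: 16.6 × (0) = 0
GC term: 0.41 × 47.222 = 19.361; length term: −600/36 = −16.667
Tm = 81.5 + (0) + 19.361 − 16.667 = 84.194 → 84.2°C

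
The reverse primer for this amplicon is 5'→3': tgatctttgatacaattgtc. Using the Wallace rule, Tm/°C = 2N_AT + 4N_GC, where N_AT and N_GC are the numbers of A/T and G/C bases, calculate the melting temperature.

52°C

Counting bases: C=3, G=3, A=5, T=9
AT pairs contribute 14, GC pairs contribute 6.
Tm = 4·6 + 2·14 = 24 + 28 = 52°C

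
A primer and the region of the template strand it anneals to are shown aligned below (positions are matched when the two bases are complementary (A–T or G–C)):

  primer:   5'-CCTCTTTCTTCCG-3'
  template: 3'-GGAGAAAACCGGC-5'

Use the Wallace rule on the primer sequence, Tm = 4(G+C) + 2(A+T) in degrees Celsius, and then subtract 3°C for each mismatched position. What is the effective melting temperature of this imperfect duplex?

31°C

Primer base counts: A=0, T=6, G=1, C=6 → A+T=6, G+C=7
Perfect-match Tm = 2(6) + 4(7) = 12 + 28 = 40°C
Mismatches (positions where the bases are not complementary): 3 (at positions 8, 9, 10)
Effective Tm = 40 − 3×3 = 40 − 9 = 31°C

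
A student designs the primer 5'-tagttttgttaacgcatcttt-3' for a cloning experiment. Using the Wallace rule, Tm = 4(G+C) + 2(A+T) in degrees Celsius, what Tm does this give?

54°C

Base counts: T=11, G=3, C=3, A=4
So N_AT = 15 and N_GC = 6.
Tm = 2×15 + 4×6 = 54°C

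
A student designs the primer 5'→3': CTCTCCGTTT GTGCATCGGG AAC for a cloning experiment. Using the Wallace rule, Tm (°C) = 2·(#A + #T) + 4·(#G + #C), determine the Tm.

72°C

G=6, C=7, T=7, A=3
AT pairs contribute 10, GC pairs contribute 13.
Tm = 2×10 + 4×13 = 72°C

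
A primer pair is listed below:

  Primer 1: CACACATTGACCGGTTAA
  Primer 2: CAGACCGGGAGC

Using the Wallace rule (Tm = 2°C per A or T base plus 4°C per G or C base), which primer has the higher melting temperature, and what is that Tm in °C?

Primer 1, 52°C

Primer 1: A+T=10, G+C=8 → Tm = 2(10)+4(8) = 52°C
Primer 2: A+T=3, G+C=9 → Tm = 2(3)+4(9) = 42°C
52°C vs 42°C → primer 1 is higher.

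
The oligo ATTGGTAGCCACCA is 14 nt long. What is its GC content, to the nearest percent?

50%

A=4, T=3, C=4, G=3
G+C = 3 + 4 = 7 out of 14 bases
%GC = 7/14 × 100 = 50% ≈ 50%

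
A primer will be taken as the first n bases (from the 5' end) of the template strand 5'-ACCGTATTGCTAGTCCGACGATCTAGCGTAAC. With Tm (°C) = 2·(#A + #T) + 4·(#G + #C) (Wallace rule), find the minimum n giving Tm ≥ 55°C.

n = 19

First 18 bases: ACCGTATTGCTAGTCCGA → Tm = 54°C (< 55°C)
First 19 bases: ACCGTATTGCTAGTCCGAC → Tm = 58°C (≥ 55°C)
Each additional base adds 2°C (A/T) or 4°C (G/C), so Tm is non-decreasing in n; n = 19 is the first length to reach 55°C.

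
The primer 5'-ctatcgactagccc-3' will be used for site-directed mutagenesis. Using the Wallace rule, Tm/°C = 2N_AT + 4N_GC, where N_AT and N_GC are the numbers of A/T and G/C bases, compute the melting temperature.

44°C

Scanning the sequence gives A=3, G=2, T=3, C=6.
A+T = 6, G+C = 8
Tm = 2(6) + 4(8) = 12 + 32 = 44°C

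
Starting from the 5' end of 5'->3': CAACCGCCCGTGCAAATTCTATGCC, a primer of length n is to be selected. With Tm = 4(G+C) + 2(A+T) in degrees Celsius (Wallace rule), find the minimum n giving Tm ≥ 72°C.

First 23 bases: CAACCGCCCGTGCAAATTCTATG → Tm = 70°C (< 72°C)
First 24 bases: CAACCGCCCGTGCAAATTCTATGC → Tm = 74°C (≥ 72°C)
Each additional base adds 2°C (A/T) or 4°C (G/C), so Tm is non-decreasing in n; n = 24 is the first length to reach 72°C.

n = 24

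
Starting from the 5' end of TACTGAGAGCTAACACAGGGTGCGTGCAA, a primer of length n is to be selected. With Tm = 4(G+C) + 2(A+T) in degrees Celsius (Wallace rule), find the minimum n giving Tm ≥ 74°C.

n = 24

First 23 bases: TACTGAGAGCTAACACAGGGTGC → Tm = 70°C (< 74°C)
First 24 bases: TACTGAGAGCTAACACAGGGTGCG → Tm = 74°C (≥ 74°C)
Each additional base adds 2°C (A/T) or 4°C (G/C), so Tm is non-decreasing in n; n = 24 is the first length to reach 74°C.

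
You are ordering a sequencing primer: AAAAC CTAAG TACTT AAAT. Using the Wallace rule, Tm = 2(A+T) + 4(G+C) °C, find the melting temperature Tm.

46°C

Base counts: C=3, T=5, A=10, G=1
So N_AT = 15 and N_GC = 4.
Tm = 2(15) + 4(4) = 30 + 16 = 46°C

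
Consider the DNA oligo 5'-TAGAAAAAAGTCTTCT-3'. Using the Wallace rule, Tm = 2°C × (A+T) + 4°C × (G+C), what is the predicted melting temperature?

Base counts: C=2, A=7, T=5, G=2
So N_AT = 12 and N_GC = 4.
Tm = 2(12) + 4(4) = 24 + 16 = 40°C

40°C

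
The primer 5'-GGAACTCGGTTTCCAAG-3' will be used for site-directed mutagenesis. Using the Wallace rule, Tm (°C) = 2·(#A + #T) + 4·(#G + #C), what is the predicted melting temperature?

C=4, T=4, A=4, G=5
AT pairs contribute 8, GC pairs contribute 9.
Tm = 4·9 + 2·8 = 36 + 16 = 52°C

52°C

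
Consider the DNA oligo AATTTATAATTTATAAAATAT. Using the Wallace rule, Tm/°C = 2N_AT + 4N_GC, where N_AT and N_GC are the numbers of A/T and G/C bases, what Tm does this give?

T=10, A=11, C=0, G=0
A+T = 21, G+C = 0
Tm = 4·0 + 2·21 = 0 + 42 = 42°C

42°C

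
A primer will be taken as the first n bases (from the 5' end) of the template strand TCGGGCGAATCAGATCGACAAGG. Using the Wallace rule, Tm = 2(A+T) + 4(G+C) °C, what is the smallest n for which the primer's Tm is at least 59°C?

n = 19

First 18 bases: TCGGGCGAATCAGATCGA → Tm = 56°C (< 59°C)
First 19 bases: TCGGGCGAATCAGATCGAC → Tm = 60°C (≥ 59°C)
Since every base adds ≥2°C, Tm only increases with n, so the threshold is first crossed at n = 19.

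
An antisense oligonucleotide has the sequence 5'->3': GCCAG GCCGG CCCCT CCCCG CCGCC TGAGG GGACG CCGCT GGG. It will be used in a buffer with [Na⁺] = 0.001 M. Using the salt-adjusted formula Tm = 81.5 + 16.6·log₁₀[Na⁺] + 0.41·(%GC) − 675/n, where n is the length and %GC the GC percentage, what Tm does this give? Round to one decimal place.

Length n = 43. Counting bases: T=3, C=20, G=17, A=3
G+C = 37, so %GC = 37/43 × 100 = 86.047%
Salt term: 16.6 × (-3) = -49.8
GC term: 0.41 × 86.047 = 35.279; length term: −675/43 = −15.698
Tm = 81.5 + (-49.8) + 35.279 − 15.698 = 51.281 → 51.3°C

51.3°C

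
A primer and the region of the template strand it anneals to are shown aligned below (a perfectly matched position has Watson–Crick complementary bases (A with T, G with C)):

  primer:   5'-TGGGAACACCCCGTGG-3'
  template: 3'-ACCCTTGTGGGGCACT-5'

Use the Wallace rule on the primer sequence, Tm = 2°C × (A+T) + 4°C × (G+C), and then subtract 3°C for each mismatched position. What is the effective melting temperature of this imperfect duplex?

Primer base counts: A=3, T=2, G=6, C=5 → A+T=5, G+C=11
Perfect-match Tm = 2(5) + 4(11) = 10 + 44 = 54°C
Mismatches (positions where the bases are not complementary): 1 (at position 16)
Effective Tm = 54 − 1×3 = 54 − 3 = 51°C

51°C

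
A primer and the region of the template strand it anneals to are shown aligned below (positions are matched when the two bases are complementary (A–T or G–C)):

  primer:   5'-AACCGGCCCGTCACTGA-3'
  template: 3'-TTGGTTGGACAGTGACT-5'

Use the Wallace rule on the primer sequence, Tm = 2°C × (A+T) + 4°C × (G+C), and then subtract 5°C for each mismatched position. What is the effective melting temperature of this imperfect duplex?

41°C

Primer base counts: A=4, T=2, G=4, C=7 → A+T=6, G+C=11
Perfect-match Tm = 2(6) + 4(11) = 12 + 44 = 56°C
Mismatches (positions where the bases are not complementary): 3 (at positions 5, 6, 9)
Effective Tm = 56 − 3×5 = 56 − 15 = 41°C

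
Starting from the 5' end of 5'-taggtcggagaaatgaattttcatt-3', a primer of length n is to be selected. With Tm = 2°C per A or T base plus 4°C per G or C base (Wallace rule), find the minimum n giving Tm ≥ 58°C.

n = 22

First 21 bases: TAGGTCGGAGAAATGAATTTT → Tm = 56°C (< 58°C)
First 22 bases: TAGGTCGGAGAAATGAATTTTC → Tm = 60°C (≥ 58°C)
Since every base adds ≥2°C, Tm only increases with n, so the threshold is first crossed at n = 22.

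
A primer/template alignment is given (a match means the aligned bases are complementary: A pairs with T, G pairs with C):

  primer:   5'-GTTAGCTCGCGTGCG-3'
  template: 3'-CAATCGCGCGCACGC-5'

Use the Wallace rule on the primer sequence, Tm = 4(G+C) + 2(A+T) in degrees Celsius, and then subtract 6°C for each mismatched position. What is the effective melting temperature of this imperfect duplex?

44°C

Primer base counts: A=1, T=4, G=6, C=4 → A+T=5, G+C=10
Perfect-match Tm = 2(5) + 4(10) = 10 + 40 = 50°C
Mismatches (positions where the bases are not complementary): 1 (at position 7)
Effective Tm = 50 − 1×6 = 50 − 6 = 44°C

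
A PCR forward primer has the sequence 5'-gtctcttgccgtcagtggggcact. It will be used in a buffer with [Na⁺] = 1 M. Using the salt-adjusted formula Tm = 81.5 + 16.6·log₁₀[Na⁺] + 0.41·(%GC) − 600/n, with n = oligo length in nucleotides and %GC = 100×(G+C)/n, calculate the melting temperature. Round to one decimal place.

Length n = 24. A=2, T=7, C=7, G=8
G+C = 15, so %GC = 15/24 × 100 = 62.5%
Salt term: 16.6 × (0) = 0
GC term: 0.41 × 62.5 = 25.625; length term: −600/24 = −25
Tm = 81.5 + (0) + 25.625 − 25 = 82.125 → 82.1°C

82.1°C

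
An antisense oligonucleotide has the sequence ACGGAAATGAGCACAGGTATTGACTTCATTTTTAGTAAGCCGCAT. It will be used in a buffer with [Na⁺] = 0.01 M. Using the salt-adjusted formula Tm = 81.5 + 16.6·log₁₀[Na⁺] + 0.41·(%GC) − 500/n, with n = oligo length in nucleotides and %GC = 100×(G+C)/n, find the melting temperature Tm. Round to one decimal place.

Length n = 45. Scanning the sequence gives A=14, T=13, C=8, G=10.
G+C = 18, so %GC = 18/45 × 100 = 40%
Salt term: 16.6 × (-2) = -33.2
GC term: 0.41 × 40 = 16.4; length term: −500/45 = −11.111
Tm = 81.5 + (-33.2) + 16.4 − 11.111 = 53.589 → 53.6°C

53.6°C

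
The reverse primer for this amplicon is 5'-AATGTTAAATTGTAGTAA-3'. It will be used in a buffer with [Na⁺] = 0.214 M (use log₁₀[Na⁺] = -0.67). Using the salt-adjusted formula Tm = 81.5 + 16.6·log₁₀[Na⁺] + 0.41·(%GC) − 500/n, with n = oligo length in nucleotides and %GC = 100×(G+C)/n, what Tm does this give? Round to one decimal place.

49.4°C

Length n = 18. C=0, A=8, T=7, G=3
G+C = 3, so %GC = 3/18 × 100 = 16.667%
Salt term: 16.6 × (-0.67) = -11.122
GC term: 0.41 × 16.667 = 6.833; length term: −500/18 = −27.778
Tm = 81.5 + (-11.122) + 6.833 − 27.778 = 49.433 → 49.4°C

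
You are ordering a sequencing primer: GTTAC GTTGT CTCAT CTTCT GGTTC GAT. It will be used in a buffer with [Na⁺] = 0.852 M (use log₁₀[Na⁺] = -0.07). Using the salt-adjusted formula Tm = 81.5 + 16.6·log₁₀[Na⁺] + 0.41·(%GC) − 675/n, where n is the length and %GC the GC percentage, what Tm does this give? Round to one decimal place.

73.8°C

Length n = 28. Base counts: G=6, A=3, C=6, T=13
G+C = 12, so %GC = 12/28 × 100 = 42.857%
Salt term: 16.6 × (-0.07) = -1.162
GC term: 0.41 × 42.857 = 17.571; length term: −675/28 = −24.107
Tm = 81.5 + (-1.162) + 17.571 − 24.107 = 73.802 → 73.8°C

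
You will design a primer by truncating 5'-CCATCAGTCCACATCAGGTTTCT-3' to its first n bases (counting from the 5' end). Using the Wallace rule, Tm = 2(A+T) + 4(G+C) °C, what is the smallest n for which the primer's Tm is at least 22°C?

n = 7

First 6 bases: CCATCA → Tm = 18°C (< 22°C)
First 7 bases: CCATCAG → Tm = 22°C (≥ 22°C)
Since every base adds ≥2°C, Tm only increases with n, so the threshold is first crossed at n = 7.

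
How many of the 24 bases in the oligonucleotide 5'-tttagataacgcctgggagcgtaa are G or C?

Scanning the sequence gives G=7, C=4, A=7, T=6.
G+C = 7 + 4 = 11

11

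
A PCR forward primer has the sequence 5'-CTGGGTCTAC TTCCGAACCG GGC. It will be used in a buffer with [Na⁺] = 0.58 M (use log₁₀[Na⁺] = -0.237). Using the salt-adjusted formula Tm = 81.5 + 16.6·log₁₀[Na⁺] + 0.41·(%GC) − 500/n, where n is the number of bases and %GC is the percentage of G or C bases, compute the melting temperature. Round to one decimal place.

82.6°C

Length n = 23. Scanning the sequence gives C=8, T=5, A=3, G=7.
G+C = 15, so %GC = 15/23 × 100 = 65.217%
Salt term: 16.6 × (-0.237) = -3.934
GC term: 0.41 × 65.217 = 26.739; length term: −500/23 = −21.739
Tm = 81.5 + (-3.934) + 26.739 − 21.739 = 82.566 → 82.6°C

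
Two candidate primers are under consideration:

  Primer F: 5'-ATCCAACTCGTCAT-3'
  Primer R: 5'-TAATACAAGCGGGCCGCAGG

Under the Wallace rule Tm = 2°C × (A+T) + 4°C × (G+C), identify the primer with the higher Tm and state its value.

Primer F: A+T=8, G+C=6 → Tm = 2(8)+4(6) = 40°C
Primer R: A+T=8, G+C=12 → Tm = 2(8)+4(12) = 64°C
40°C vs 64°C → primer R is higher.

Primer R, 64°C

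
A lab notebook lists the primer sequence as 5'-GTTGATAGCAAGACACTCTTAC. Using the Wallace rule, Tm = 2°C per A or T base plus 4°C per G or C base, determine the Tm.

C=5, G=4, T=6, A=7
AT pairs contribute 13, GC pairs contribute 9.
Tm = 4·9 + 2·13 = 36 + 26 = 62°C

62°C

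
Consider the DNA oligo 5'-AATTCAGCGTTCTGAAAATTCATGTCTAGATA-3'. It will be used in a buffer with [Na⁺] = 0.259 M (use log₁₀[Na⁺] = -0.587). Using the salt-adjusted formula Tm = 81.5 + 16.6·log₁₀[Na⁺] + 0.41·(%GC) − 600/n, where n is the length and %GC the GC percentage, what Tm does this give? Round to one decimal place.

65.8°C

Length n = 32. Base counts: T=11, C=5, G=5, A=11
G+C = 10, so %GC = 10/32 × 100 = 31.25%
Salt term: 16.6 × (-0.587) = -9.744
GC term: 0.41 × 31.25 = 12.812; length term: −600/32 = −18.75
Tm = 81.5 + (-9.744) + 12.812 − 18.75 = 65.818 → 65.8°C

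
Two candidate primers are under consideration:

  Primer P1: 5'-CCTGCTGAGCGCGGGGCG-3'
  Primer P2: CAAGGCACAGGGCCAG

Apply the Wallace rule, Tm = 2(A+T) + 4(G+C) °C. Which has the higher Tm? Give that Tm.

Primer P1: A+T=3, G+C=15 → Tm = 2(3)+4(15) = 66°C
Primer P2: A+T=5, G+C=11 → Tm = 2(5)+4(11) = 54°C
66°C vs 54°C → primer P1 is higher.

Primer P1, 66°C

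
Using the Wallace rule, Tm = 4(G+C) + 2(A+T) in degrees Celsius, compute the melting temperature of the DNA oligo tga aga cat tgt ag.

Scanning the sequence gives G=4, T=4, C=1, A=5.
A+T = 9, G+C = 5
Tm = 2×9 + 4×5 = 38°C

38°C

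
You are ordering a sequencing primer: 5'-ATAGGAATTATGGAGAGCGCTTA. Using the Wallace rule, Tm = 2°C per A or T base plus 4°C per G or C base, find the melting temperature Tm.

Counting bases: A=8, C=2, T=6, G=7
A+T = 14, G+C = 9
Tm = 2(14) + 4(9) = 28 + 36 = 64°C

64°C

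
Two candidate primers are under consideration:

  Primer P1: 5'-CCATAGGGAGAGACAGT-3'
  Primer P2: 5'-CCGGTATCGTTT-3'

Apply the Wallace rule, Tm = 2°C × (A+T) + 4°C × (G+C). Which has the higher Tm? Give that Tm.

Primer P1, 52°C

Primer P1: A+T=8, G+C=9 → Tm = 2(8)+4(9) = 52°C
Primer P2: A+T=6, G+C=6 → Tm = 2(6)+4(6) = 36°C
52°C vs 36°C → primer P1 is higher.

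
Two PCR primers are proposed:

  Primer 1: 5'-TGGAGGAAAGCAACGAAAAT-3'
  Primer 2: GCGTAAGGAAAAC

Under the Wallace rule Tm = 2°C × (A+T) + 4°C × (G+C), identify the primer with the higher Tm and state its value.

Primer 1: A+T=12, G+C=8 → Tm = 2(12)+4(8) = 56°C
Primer 2: A+T=7, G+C=6 → Tm = 2(7)+4(6) = 38°C
56°C vs 38°C → primer 1 is higher.

Primer 1, 56°C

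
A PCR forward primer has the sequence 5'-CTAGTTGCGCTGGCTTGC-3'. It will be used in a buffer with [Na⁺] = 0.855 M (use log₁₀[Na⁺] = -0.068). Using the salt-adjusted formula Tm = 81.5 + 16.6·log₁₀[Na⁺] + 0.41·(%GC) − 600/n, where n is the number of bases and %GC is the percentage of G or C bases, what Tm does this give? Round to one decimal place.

72.1°C

Length n = 18. Base counts: T=6, C=5, A=1, G=6
G+C = 11, so %GC = 11/18 × 100 = 61.111%
Salt term: 16.6 × (-0.068) = -1.129
GC term: 0.41 × 61.111 = 25.056; length term: −600/18 = −33.333
Tm = 81.5 + (-1.129) + 25.056 − 33.333 = 72.094 → 72.1°C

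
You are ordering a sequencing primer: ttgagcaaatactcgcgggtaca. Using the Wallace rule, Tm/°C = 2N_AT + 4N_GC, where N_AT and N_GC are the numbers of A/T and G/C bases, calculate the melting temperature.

68°C

Scanning the sequence gives T=5, A=7, G=6, C=5.
A+T = 12, G+C = 11
Tm = 4·11 + 2·12 = 44 + 24 = 68°C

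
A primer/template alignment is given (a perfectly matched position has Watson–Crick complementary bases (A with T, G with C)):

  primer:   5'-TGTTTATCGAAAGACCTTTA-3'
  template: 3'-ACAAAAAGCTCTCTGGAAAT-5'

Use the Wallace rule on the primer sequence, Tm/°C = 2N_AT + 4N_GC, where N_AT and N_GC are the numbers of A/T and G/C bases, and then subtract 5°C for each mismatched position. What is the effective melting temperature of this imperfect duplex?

42°C

Primer base counts: A=6, T=8, G=3, C=3 → A+T=14, G+C=6
Perfect-match Tm = 2(14) + 4(6) = 28 + 24 = 52°C
Mismatches (positions where the bases are not complementary): 2 (at positions 6, 11)
Effective Tm = 52 − 2×5 = 52 − 10 = 42°C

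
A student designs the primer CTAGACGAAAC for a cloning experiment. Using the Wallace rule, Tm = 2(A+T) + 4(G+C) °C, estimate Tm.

32°C

Base counts: T=1, C=3, A=5, G=2
AT pairs contribute 6, GC pairs contribute 5.
Tm = 2(6) + 4(5) = 12 + 20 = 32°C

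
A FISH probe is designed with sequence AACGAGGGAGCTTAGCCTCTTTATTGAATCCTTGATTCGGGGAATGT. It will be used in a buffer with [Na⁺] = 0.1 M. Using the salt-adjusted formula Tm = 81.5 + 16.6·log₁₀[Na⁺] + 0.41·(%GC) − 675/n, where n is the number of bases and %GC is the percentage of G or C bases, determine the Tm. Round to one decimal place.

68.9°C

Length n = 47. Counting bases: C=8, A=11, G=13, T=15
G+C = 21, so %GC = 21/47 × 100 = 44.681%
Salt term: 16.6 × (-1) = -16.6
GC term: 0.41 × 44.681 = 18.319; length term: −675/47 = −14.362
Tm = 81.5 + (-16.6) + 18.319 − 14.362 = 68.857 → 68.9°C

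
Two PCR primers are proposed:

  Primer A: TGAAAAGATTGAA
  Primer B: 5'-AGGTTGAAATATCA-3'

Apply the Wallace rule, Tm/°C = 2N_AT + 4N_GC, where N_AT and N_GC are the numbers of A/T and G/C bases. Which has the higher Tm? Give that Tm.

Primer B, 36°C

Primer A: A+T=10, G+C=3 → Tm = 2(10)+4(3) = 32°C
Primer B: A+T=10, G+C=4 → Tm = 2(10)+4(4) = 36°C
32°C vs 36°C → primer B is higher.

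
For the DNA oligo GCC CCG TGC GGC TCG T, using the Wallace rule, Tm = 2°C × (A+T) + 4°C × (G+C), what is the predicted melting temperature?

Base counts: T=3, G=6, A=0, C=7
So N_AT = 3 and N_GC = 13.
Tm = 4·13 + 2·3 = 52 + 6 = 58°C

58°C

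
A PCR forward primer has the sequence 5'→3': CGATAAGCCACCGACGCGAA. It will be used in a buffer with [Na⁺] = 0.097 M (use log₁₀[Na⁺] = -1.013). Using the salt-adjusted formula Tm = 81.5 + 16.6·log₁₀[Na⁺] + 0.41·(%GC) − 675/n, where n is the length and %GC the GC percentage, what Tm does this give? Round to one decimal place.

Length n = 20. A=7, T=1, G=5, C=7
G+C = 12, so %GC = 12/20 × 100 = 60%
Salt term: 16.6 × (-1.013) = -16.816
GC term: 0.41 × 60 = 24.6; length term: −675/20 = −33.75
Tm = 81.5 + (-16.816) + 24.6 − 33.75 = 55.534 → 55.5°C

55.5°C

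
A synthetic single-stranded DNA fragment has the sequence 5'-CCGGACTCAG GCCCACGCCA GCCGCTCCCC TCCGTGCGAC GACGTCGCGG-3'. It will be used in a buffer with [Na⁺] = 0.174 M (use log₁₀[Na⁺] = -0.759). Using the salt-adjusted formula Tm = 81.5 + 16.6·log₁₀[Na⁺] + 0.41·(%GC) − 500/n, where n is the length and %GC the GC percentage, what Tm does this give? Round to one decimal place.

Length n = 50. Scanning the sequence gives A=6, G=15, T=5, C=24.
G+C = 39, so %GC = 39/50 × 100 = 78%
Salt term: 16.6 × (-0.759) = -12.599
GC term: 0.41 × 78 = 31.98; length term: −500/50 = −10
Tm = 81.5 + (-12.599) + 31.98 − 10 = 90.881 → 90.9°C

90.9°C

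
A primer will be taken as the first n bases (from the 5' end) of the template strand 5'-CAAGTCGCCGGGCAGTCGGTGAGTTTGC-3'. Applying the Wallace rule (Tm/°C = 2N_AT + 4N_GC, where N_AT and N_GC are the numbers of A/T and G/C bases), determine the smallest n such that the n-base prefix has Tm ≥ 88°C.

First 26 bases: CAAGTCGCCGGGCAGTCGGTGAGTTT → Tm = 84°C (< 88°C)
First 27 bases: CAAGTCGCCGGGCAGTCGGTGAGTTTG → Tm = 88°C (≥ 88°C)
Each additional base adds 2°C (A/T) or 4°C (G/C), so Tm is non-decreasing in n; n = 27 is the first length to reach 88°C.

n = 27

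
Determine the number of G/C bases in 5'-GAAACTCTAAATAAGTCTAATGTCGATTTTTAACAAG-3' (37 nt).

10

Scanning the sequence gives C=5, A=15, G=5, T=12.
G+C = 5 + 5 = 10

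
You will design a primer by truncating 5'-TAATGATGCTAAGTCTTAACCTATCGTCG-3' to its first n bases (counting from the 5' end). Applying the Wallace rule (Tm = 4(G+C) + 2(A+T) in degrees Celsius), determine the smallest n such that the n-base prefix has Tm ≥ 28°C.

First 10 bases: TAATGATGCT → Tm = 26°C (< 28°C)
First 11 bases: TAATGATGCTA → Tm = 28°C (≥ 28°C)
Each additional base adds 2°C (A/T) or 4°C (G/C), so Tm is non-decreasing in n; n = 11 is the first length to reach 28°C.

n = 11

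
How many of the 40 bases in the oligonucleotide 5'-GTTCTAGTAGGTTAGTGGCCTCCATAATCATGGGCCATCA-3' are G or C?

19

G=10, C=9, T=12, A=9
Total G or C: 10 + 9 = 19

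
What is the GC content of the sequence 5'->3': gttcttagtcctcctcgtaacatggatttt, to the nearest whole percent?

G=5, C=7, T=13, A=5
G+C = 5 + 7 = 12 out of 30 bases
%GC = 12/30 × 100 = 40% ≈ 40%

40%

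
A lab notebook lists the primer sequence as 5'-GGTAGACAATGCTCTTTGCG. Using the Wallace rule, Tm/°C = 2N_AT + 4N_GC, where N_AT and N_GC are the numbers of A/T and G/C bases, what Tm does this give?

Base counts: A=4, C=4, T=6, G=6
So N_AT = 10 and N_GC = 10.
Tm = 4·10 + 2·10 = 40 + 20 = 60°C

60°C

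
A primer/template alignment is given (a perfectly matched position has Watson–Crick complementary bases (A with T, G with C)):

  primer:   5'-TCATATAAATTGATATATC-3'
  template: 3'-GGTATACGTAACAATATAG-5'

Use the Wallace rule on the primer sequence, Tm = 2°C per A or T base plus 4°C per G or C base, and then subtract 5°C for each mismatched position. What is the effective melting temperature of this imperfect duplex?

Primer base counts: A=8, T=8, G=1, C=2 → A+T=16, G+C=3
Perfect-match Tm = 2(16) + 4(3) = 32 + 12 = 44°C
Mismatches (positions where the bases are not complementary): 4 (at positions 1, 7, 8, 13)
Effective Tm = 44 − 4×5 = 44 − 20 = 24°C

24°C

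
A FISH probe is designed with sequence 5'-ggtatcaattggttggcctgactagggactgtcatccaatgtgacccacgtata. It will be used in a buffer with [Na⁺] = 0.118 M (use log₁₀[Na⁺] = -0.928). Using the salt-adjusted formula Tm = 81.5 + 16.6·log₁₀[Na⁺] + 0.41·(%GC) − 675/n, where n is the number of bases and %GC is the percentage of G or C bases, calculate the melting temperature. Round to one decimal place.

73.3°C

Length n = 54. Scanning the sequence gives A=13, T=15, G=14, C=12.
G+C = 26, so %GC = 26/54 × 100 = 48.148%
Salt term: 16.6 × (-0.928) = -15.405
GC term: 0.41 × 48.148 = 19.741; length term: −675/54 = −12.5
Tm = 81.5 + (-15.405) + 19.741 − 12.5 = 73.336 → 73.3°C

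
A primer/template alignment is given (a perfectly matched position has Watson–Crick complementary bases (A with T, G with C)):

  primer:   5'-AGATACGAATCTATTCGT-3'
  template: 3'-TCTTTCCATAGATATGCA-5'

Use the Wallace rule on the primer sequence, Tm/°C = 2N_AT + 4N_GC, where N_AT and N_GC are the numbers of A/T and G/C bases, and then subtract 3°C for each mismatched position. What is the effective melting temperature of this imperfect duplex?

Primer base counts: A=6, T=6, G=3, C=3 → A+T=12, G+C=6
Perfect-match Tm = 2(12) + 4(6) = 24 + 24 = 48°C
Mismatches (positions where the bases are not complementary): 4 (at positions 4, 6, 8, 15)
Effective Tm = 48 − 4×3 = 48 − 12 = 36°C

36°C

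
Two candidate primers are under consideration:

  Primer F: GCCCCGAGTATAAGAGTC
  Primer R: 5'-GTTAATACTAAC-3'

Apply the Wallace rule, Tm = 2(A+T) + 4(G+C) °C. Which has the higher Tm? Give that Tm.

Primer F: A+T=8, G+C=10 → Tm = 2(8)+4(10) = 56°C
Primer R: A+T=9, G+C=3 → Tm = 2(9)+4(3) = 30°C
56°C vs 30°C → primer F is higher.

Primer F, 56°C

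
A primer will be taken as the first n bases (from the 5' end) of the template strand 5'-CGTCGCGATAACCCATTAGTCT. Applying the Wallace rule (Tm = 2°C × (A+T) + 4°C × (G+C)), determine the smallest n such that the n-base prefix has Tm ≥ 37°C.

n = 12

First 11 bases: CGTCGCGATAA → Tm = 34°C (< 37°C)
First 12 bases: CGTCGCGATAAC → Tm = 38°C (≥ 37°C)
Since every base adds ≥2°C, Tm only increases with n, so the threshold is first crossed at n = 12.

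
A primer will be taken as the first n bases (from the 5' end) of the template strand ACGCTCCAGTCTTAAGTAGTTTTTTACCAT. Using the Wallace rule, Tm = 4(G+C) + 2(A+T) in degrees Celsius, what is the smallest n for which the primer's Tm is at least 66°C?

n = 24

First 23 bases: ACGCTCCAGTCTTAAGTAGTTTT → Tm = 64°C (< 66°C)
First 24 bases: ACGCTCCAGTCTTAAGTAGTTTTT → Tm = 66°C (≥ 66°C)
Each additional base adds 2°C (A/T) or 4°C (G/C), so Tm is non-decreasing in n; n = 24 is the first length to reach 66°C.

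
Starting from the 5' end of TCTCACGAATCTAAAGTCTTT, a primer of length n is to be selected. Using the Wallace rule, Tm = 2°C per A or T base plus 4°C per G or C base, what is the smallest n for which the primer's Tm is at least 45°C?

First 16 bases: TCTCACGAATCTAAAG → Tm = 44°C (< 45°C)
First 17 bases: TCTCACGAATCTAAAGT → Tm = 46°C (≥ 45°C)
Each additional base adds 2°C (A/T) or 4°C (G/C), so Tm is non-decreasing in n; n = 17 is the first length to reach 45°C.

n = 17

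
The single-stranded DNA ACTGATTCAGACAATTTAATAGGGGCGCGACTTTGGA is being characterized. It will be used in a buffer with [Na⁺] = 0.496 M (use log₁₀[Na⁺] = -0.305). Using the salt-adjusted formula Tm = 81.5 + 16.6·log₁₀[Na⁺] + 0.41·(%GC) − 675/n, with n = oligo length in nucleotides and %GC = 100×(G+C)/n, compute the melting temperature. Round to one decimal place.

Length n = 37. Counting bases: T=10, G=10, C=6, A=11
G+C = 16, so %GC = 16/37 × 100 = 43.243%
Salt term: 16.6 × (-0.305) = -5.063
GC term: 0.41 × 43.243 = 17.73; length term: −675/37 = −18.243
Tm = 81.5 + (-5.063) + 17.73 − 18.243 = 75.924 → 75.9°C

75.9°C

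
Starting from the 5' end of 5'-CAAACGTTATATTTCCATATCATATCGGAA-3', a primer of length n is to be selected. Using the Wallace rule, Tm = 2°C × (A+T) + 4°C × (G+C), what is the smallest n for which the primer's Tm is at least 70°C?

n = 27

First 26 bases: CAAACGTTATATTTCCATATCATATC → Tm = 66°C (< 70°C)
First 27 bases: CAAACGTTATATTTCCATATCATATCG → Tm = 70°C (≥ 70°C)
Each additional base adds 2°C (A/T) or 4°C (G/C), so Tm is non-decreasing in n; n = 27 is the first length to reach 70°C.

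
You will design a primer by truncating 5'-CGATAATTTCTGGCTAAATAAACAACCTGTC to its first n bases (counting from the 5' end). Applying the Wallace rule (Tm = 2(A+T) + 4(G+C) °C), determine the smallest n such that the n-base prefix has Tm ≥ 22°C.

First 8 bases: CGATAATT → Tm = 20°C (< 22°C)
First 9 bases: CGATAATTT → Tm = 22°C (≥ 22°C)
Each additional base adds 2°C (A/T) or 4°C (G/C), so Tm is non-decreasing in n; n = 9 is the first length to reach 22°C.

n = 9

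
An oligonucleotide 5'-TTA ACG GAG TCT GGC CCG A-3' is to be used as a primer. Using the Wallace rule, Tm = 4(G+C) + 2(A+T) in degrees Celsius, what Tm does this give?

60°C

Counting bases: T=4, C=5, A=4, G=6
A+T = 8, G+C = 11
Tm = 2×8 + 4×11 = 60°C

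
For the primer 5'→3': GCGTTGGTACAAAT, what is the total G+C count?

Counting bases: C=2, G=4, T=4, A=4
G+C = 4 + 2 = 6

6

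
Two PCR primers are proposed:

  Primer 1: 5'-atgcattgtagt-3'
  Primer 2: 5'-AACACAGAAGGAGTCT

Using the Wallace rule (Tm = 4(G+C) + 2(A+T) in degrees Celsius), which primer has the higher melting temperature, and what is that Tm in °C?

Primer 2, 46°C

Primer 1: A+T=8, G+C=4 → Tm = 2(8)+4(4) = 32°C
Primer 2: A+T=9, G+C=7 → Tm = 2(9)+4(7) = 46°C
32°C vs 46°C → primer 2 is higher.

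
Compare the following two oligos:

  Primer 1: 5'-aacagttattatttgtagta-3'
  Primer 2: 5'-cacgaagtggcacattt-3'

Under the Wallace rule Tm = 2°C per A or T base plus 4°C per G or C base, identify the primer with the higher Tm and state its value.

Primer 2, 50°C

Primer 1: A+T=16, G+C=4 → Tm = 2(16)+4(4) = 48°C
Primer 2: A+T=9, G+C=8 → Tm = 2(9)+4(8) = 50°C
48°C vs 50°C → primer 2 is higher.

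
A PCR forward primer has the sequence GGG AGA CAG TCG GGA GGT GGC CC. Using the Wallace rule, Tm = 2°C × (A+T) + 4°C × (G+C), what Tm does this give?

80°C

Base counts: C=5, A=4, T=2, G=12
So N_AT = 6 and N_GC = 17.
Tm = 2(6) + 4(17) = 12 + 68 = 80°C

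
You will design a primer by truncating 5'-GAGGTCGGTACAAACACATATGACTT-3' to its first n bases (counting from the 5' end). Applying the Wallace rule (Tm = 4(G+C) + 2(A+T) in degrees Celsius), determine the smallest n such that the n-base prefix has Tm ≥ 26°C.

n = 8

First 7 bases: GAGGTCG → Tm = 24°C (< 26°C)
First 8 bases: GAGGTCGG → Tm = 28°C (≥ 26°C)
Each additional base adds 2°C (A/T) or 4°C (G/C), so Tm is non-decreasing in n; n = 8 is the first length to reach 26°C.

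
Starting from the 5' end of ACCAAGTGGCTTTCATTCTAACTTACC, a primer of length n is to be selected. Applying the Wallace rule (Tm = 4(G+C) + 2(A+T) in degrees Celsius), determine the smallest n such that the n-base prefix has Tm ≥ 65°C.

n = 24

First 23 bases: ACCAAGTGGCTTTCATTCTAACT → Tm = 64°C (< 65°C)
First 24 bases: ACCAAGTGGCTTTCATTCTAACTT → Tm = 66°C (≥ 65°C)
Each additional base adds 2°C (A/T) or 4°C (G/C), so Tm is non-decreasing in n; n = 24 is the first length to reach 65°C.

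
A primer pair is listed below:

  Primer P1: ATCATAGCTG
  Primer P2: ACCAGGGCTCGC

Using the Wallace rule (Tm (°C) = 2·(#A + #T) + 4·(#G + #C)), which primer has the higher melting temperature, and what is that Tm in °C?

Primer P1: A+T=6, G+C=4 → Tm = 2(6)+4(4) = 28°C
Primer P2: A+T=3, G+C=9 → Tm = 2(3)+4(9) = 42°C
28°C vs 42°C → primer P2 is higher.

Primer P2, 42°C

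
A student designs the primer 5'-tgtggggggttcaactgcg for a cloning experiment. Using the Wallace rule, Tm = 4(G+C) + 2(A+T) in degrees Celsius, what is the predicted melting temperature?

62°C

Counting bases: G=9, T=5, C=3, A=2
AT pairs contribute 7, GC pairs contribute 12.
Tm = 2×7 + 4×12 = 62°C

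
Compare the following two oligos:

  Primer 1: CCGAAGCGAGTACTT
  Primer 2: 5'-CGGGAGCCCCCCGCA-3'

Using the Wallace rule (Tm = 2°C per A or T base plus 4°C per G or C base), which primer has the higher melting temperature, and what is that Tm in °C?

Primer 1: A+T=7, G+C=8 → Tm = 2(7)+4(8) = 46°C
Primer 2: A+T=2, G+C=13 → Tm = 2(2)+4(13) = 56°C
46°C vs 56°C → primer 2 is higher.

Primer 2, 56°C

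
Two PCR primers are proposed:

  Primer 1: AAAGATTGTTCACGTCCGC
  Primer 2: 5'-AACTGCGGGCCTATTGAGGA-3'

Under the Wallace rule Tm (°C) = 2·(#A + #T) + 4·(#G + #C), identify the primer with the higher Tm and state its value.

Primer 2, 62°C

Primer 1: A+T=10, G+C=9 → Tm = 2(10)+4(9) = 56°C
Primer 2: A+T=9, G+C=11 → Tm = 2(9)+4(11) = 62°C
56°C vs 62°C → primer 2 is higher.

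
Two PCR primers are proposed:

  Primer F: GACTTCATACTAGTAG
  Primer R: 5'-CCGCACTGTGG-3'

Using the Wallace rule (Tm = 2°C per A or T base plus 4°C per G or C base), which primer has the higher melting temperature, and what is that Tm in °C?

Primer F: A+T=10, G+C=6 → Tm = 2(10)+4(6) = 44°C
Primer R: A+T=3, G+C=8 → Tm = 2(3)+4(8) = 38°C
44°C vs 38°C → primer F is higher.

Primer F, 44°C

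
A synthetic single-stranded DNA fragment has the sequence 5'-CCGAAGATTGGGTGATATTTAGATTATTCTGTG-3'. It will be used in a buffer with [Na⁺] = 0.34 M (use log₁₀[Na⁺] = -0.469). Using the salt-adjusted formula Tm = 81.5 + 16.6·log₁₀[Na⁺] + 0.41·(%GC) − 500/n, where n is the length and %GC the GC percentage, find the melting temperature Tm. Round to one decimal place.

73.5°C

Length n = 33. Scanning the sequence gives A=8, T=13, C=3, G=9.
G+C = 12, so %GC = 12/33 × 100 = 36.364%
Salt term: 16.6 × (-0.469) = -7.785
GC term: 0.41 × 36.364 = 14.909; length term: −500/33 = −15.152
Tm = 81.5 + (-7.785) + 14.909 − 15.152 = 73.472 → 73.5°C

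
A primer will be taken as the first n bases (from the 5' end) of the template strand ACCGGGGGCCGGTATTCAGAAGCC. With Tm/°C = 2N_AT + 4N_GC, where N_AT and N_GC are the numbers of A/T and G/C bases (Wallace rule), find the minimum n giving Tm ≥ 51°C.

n = 15

First 14 bases: ACCGGGGGCCGGTA → Tm = 50°C (< 51°C)
First 15 bases: ACCGGGGGCCGGTAT → Tm = 52°C (≥ 51°C)
Since every base adds ≥2°C, Tm only increases with n, so the threshold is first crossed at n = 15.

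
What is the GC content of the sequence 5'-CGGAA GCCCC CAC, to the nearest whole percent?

77%

Base counts: A=3, C=7, T=0, G=3
G+C = 3 + 7 = 10 out of 13 bases
%GC = 10/13 × 100 = 76.92% ≈ 77%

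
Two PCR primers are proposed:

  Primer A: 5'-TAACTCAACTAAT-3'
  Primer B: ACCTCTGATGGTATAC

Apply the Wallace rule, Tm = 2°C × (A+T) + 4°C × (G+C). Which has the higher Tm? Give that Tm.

Primer A: A+T=10, G+C=3 → Tm = 2(10)+4(3) = 32°C
Primer B: A+T=9, G+C=7 → Tm = 2(9)+4(7) = 46°C
32°C vs 46°C → primer B is higher.

Primer B, 46°C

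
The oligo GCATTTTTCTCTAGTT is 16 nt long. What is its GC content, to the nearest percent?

31%

Scanning the sequence gives T=9, C=3, A=2, G=2.
G+C = 2 + 3 = 5 out of 16 bases
%GC = 5/16 × 100 = 31.25% ≈ 31%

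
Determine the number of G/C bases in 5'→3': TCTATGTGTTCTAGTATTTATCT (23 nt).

T=13, A=4, G=3, C=3
G+C = 3 + 3 = 6

6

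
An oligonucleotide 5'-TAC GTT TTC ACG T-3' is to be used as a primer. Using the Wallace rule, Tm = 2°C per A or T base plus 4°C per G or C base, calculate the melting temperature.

Counting bases: A=2, T=6, C=3, G=2
A+T = 8, G+C = 5
Tm = 4·5 + 2·8 = 20 + 16 = 36°C

36°C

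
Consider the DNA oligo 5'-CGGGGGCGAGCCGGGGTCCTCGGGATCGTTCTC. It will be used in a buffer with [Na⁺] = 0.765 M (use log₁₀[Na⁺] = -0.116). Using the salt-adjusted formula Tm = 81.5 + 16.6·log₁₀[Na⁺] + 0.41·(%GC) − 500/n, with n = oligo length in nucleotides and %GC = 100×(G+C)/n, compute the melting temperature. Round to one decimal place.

95.5°C

Length n = 33. Counting bases: T=6, C=10, A=2, G=15
G+C = 25, so %GC = 25/33 × 100 = 75.758%
Salt term: 16.6 × (-0.116) = -1.926
GC term: 0.41 × 75.758 = 31.061; length term: −500/33 = −15.152
Tm = 81.5 + (-1.926) + 31.061 − 15.152 = 95.483 → 95.5°C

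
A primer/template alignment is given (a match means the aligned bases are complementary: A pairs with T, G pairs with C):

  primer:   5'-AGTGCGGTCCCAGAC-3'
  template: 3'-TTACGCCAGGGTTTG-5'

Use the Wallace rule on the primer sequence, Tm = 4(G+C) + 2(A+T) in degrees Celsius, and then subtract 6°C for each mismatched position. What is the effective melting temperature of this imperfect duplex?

38°C

Primer base counts: A=3, T=2, G=5, C=5 → A+T=5, G+C=10
Perfect-match Tm = 2(5) + 4(10) = 10 + 40 = 50°C
Mismatches (positions where the bases are not complementary): 2 (at positions 2, 13)
Effective Tm = 50 − 2×6 = 50 − 12 = 38°C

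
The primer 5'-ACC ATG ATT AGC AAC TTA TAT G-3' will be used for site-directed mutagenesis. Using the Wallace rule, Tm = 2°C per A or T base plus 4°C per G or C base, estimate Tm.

58°C

Base counts: T=7, G=3, A=8, C=4
A+T = 15, G+C = 7
Tm = 4·7 + 2·15 = 28 + 30 = 58°C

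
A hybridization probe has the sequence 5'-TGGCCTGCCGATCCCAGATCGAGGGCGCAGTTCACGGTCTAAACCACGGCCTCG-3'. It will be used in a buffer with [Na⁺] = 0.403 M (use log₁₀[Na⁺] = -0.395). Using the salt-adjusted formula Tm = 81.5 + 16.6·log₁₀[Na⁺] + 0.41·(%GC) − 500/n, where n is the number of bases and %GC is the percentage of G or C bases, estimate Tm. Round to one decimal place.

92.3°C

Length n = 54. Scanning the sequence gives C=19, G=16, A=10, T=9.
G+C = 35, so %GC = 35/54 × 100 = 64.815%
Salt term: 16.6 × (-0.395) = -6.557
GC term: 0.41 × 64.815 = 26.574; length term: −500/54 = −9.259
Tm = 81.5 + (-6.557) + 26.574 − 9.259 = 92.258 → 92.3°C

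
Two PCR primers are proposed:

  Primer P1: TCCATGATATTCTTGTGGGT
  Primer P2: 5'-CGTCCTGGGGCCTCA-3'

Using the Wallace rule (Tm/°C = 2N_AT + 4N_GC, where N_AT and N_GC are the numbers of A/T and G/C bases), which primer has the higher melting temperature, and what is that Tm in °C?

Primer P1: A+T=12, G+C=8 → Tm = 2(12)+4(8) = 56°C
Primer P2: A+T=4, G+C=11 → Tm = 2(4)+4(11) = 52°C
56°C vs 52°C → primer P1 is higher.

Primer P1, 56°C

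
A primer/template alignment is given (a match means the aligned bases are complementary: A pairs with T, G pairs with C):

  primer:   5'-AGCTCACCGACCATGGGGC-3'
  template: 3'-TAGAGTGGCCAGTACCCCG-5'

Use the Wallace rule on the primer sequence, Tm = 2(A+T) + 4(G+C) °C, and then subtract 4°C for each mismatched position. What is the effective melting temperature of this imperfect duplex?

Primer base counts: A=4, T=2, G=6, C=7 → A+T=6, G+C=13
Perfect-match Tm = 2(6) + 4(13) = 12 + 52 = 64°C
Mismatches (positions where the bases are not complementary): 3 (at positions 2, 10, 11)
Effective Tm = 64 − 3×4 = 64 − 12 = 52°C

52°C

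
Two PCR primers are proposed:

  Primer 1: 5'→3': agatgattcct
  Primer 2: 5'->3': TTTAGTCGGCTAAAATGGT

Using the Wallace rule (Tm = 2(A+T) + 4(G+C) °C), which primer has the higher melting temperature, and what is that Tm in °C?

Primer 1: A+T=7, G+C=4 → Tm = 2(7)+4(4) = 30°C
Primer 2: A+T=12, G+C=7 → Tm = 2(12)+4(7) = 52°C
30°C vs 52°C → primer 2 is higher.

Primer 2, 52°C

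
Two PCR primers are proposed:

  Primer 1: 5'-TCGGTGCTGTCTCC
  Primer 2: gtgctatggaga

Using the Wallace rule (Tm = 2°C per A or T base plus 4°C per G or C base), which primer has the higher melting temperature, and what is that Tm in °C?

Primer 1: A+T=5, G+C=9 → Tm = 2(5)+4(9) = 46°C
Primer 2: A+T=6, G+C=6 → Tm = 2(6)+4(6) = 36°C
46°C vs 36°C → primer 1 is higher.

Primer 1, 46°C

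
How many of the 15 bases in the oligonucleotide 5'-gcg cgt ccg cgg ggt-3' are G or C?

13

Counting bases: G=8, T=2, A=0, C=5
Total G or C: 8 + 5 = 13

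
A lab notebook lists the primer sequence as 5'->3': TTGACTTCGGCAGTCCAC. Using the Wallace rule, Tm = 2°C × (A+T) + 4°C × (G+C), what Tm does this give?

56°C

T=5, G=4, C=6, A=3
A+T = 8, G+C = 10
Tm = 2×8 + 4×10 = 56°C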